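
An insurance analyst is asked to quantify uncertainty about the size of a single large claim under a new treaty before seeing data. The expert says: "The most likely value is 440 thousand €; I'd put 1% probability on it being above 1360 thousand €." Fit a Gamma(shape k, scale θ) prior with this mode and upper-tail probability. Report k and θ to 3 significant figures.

k ≈ 4.51, θ ≈ 125

Gamma(k,θ) with k>1 has mode (k−1)θ, so θ = 440/(k−1).
Need P(X < 1360) = 0.99 with θ tied to k this way. Start at k = 2, θ = 440: P(X<1360) ≈ 0.814.
Too low — raise k to concentrate. Iterating converges to k ≈ 4.51.
Then θ = 440/(4.51−1) ≈ 125.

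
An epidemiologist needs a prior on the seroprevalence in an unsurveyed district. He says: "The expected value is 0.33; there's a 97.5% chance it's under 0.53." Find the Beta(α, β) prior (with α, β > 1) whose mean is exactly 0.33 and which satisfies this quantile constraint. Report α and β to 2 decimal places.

With mean 0.33 fixed, write α = 0.33s, β = 0.67s where s = α+β.
Need P(θ < 0.53) = 0.975 under Beta(0.33s, 0.67s). Normal approximation: (q−m)/√(m(1−m)/s) ≈ z_{0.975} = 1.96, so s ≈ 0.33·0.67·(1.96)²/(0.53−0.33)² = 21.2.
At s = 21.2: P(θ<0.53) ≈ 0.970. Adjusting to match 0.975 gives s ≈ 22.97.
So α = 0.33·22.97 ≈ 7.58, β = 0.67·22.97 ≈ 15.39.

α ≈ 7.58, β ≈ 15.39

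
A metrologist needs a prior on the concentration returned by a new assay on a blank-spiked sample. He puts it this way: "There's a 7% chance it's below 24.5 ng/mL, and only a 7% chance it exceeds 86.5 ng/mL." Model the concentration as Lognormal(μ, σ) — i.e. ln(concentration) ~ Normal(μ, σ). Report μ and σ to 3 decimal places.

μ ≈ 3.829, σ ≈ 0.427

If T ~ Lognormal(μ,σ) then ln T ~ Normal(μ,σ), so the p-quantile of ln T is μ + z_p·σ.
ln(24.5) = 3.199 and ln(86.5) = 4.46; z_{0.07} = -1.476, z_{0.93} = 1.476.
σ = (4.46 − 3.199)/(1.476 − (-1.476)) = 0.427.
μ = 3.199 − (-1.476)·0.427 = 3.829.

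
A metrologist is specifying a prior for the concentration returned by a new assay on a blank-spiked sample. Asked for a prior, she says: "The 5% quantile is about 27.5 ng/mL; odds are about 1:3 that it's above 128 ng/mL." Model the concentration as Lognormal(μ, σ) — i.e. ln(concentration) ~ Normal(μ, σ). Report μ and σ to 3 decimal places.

If T ~ Lognormal(μ,σ) then ln T ~ Normal(μ,σ), so the p-quantile of ln T is μ + z_p·σ.
ln(27.5) = 3.314 and ln(128) = 4.852; z_{0.05} = -1.645, z_{0.75} = 0.6745.
σ = (4.852 − 3.314)/(0.6745 − (-1.645)) = 0.663.
μ = 3.314 − (-1.645)·0.663 = 4.405.

μ ≈ 4.405, σ ≈ 0.663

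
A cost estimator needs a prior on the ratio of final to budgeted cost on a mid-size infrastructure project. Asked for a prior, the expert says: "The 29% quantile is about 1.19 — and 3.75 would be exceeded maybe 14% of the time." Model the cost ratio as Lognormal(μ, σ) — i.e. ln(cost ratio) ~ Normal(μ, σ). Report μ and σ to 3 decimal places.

μ ≈ 0.563, σ ≈ 0.703

If T ~ Lognormal(μ,σ) then ln T ~ Normal(μ,σ), so the p-quantile of ln T is μ + z_p·σ.
ln(1.19) = 0.174 and ln(3.75) = 1.322; z_{0.29} = -0.5534, z_{0.86} = 1.08.
σ = (1.322 − 0.174)/(1.08 − (-0.5534)) = 0.703.
μ = 0.174 − (-0.5534)·0.703 = 0.563.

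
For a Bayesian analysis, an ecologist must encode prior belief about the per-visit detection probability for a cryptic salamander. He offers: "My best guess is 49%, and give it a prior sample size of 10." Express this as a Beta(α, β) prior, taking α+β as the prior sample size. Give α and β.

α = 4.9, β = 5.1

Under the effective-sample-size interpretation, Beta(α, β) has prior mean α/(α+β) and prior sample size α+β.
So α+β = 10 and α/(α+β) = 0.49, giving α = 0.49·10 = 4.9 and β = 10 − 4.9 = 5.1.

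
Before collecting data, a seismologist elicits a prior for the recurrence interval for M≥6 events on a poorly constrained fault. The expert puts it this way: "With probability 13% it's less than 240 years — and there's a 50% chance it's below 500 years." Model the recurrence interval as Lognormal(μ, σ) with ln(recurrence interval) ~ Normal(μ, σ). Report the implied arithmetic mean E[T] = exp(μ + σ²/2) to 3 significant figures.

E[T] ≈ 618 years

If T ~ Lognormal(μ,σ) then ln T ~ Normal(μ,σ), so the p-quantile of ln T is μ + z_p·σ.
ln(240) = 5.481 and ln(500) = 6.215; z_{0.13} = -1.126, z_{0.5} = 0.
σ = (6.215 − 5.481)/(0 − (-1.126)) = 0.652.
μ = 5.481 − (-1.126)·0.652 = 6.215.
E[T] = exp(μ + σ²/2) = exp(6.215 + 0.2123) = 618 years.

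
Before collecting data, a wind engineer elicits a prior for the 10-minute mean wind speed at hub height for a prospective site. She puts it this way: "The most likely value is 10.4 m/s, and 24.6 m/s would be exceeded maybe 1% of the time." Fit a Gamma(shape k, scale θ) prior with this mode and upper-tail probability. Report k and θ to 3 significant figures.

Gamma(k,θ) with k>1 has mode (k−1)θ, so θ = 10.4/(k−1).
Need P(X < 24.6) = 0.99 with θ tied to k this way. Start at k = 2, θ = 10.4: P(X<24.6) ≈ 0.684.
Too low — raise k to concentrate. Iterating converges to k ≈ 7.41.
Then θ = 10.4/(7.41−1) ≈ 1.62.

k ≈ 7.41, θ ≈ 1.62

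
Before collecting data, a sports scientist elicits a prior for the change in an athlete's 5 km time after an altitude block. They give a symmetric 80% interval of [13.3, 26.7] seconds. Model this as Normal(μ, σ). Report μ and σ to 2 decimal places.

μ = 20.00, σ = 5.23

A symmetric 80% interval runs μ ± z·σ with z = 1.282.
Half-width = 6.7, so σ = 6.7/1.282 = 5.23.
μ is the interval midpoint, 20.00.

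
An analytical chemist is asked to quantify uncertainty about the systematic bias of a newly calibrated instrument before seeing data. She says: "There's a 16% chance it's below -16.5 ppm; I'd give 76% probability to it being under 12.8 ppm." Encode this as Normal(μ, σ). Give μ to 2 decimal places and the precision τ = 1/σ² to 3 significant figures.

μ = 0.63, τ = 0.00337

For Normal(μ,σ), the p-quantile is μ + z_p·σ. Here z_{0.16} = -0.9945, z_{0.76} = 0.7063.
So -16.5 = μ − 0.9945σ and 12.8 = μ + 0.7063σ.
Subtracting: σ = (12.8 − -16.5)/(0.7063 − (-0.9945)) = 17.23.
Then μ = -16.5 − (-0.9945)·17.23 = 0.63.
Precision τ = 1/σ² = 1/17.23² = 0.00337.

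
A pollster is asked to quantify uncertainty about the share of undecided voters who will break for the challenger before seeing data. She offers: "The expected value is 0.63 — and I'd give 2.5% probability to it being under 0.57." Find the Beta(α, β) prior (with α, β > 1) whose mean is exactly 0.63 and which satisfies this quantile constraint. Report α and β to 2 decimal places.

With mean 0.63 fixed, write α = 0.63s, β = 0.37s where s = α+β.
Need P(θ < 0.57) = 0.025 under Beta(0.63s, 0.37s). Normal approximation: (q−m)/√(m(1−m)/s) ≈ z_{0.025} = -1.96, so s ≈ 0.63·0.37·(-1.96)²/(0.57−0.63)² = 248.7.
At s = 248.7: P(θ<0.57) ≈ 0.027. Adjusting to match 0.025 gives s ≈ 255.45.
So α = 0.63·255.45 ≈ 160.93, β = 0.37·255.45 ≈ 94.52.

α ≈ 160.93, β ≈ 94.52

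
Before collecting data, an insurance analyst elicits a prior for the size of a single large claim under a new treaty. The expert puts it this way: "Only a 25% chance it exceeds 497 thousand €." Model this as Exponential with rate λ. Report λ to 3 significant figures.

P(T > 497.0) = e^(−λ·497.0) = 0.25, so λ = −ln(0.25)/497.0 = 0.00279.

λ ≈ 0.00279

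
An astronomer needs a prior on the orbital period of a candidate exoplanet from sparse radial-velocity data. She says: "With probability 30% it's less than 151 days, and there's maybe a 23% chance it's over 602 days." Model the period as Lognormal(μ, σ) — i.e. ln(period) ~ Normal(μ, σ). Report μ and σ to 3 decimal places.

μ ≈ 5.591, σ ≈ 1.095

If T ~ Lognormal(μ,σ) then ln T ~ Normal(μ,σ), so the p-quantile of ln T is μ + z_p·σ.
ln(151) = 5.017 and ln(602) = 6.4; z_{0.3} = -0.5244, z_{0.77} = 0.7388.
σ = (6.4 − 5.017)/(0.7388 − (-0.5244)) = 1.095.
μ = 5.017 − (-0.5244)·1.095 = 5.591.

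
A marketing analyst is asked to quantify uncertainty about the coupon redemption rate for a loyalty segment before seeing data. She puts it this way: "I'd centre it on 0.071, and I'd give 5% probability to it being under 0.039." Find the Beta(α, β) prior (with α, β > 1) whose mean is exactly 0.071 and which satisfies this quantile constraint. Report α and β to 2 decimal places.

With mean 0.071 fixed, write α = 0.071s, β = 0.929s where s = α+β.
Need P(θ < 0.039) = 0.05 under Beta(0.071s, 0.929s). Normal approximation: (q−m)/√(m(1−m)/s) ≈ z_{0.05} = -1.64, so s ≈ 0.071·0.929·(-1.64)²/(0.039−0.071)² = 174.3.
At s = 174.3: P(θ<0.039) ≈ 0.030. Adjusting to match 0.05 gives s ≈ 137.74.
So α = 0.071·137.74 ≈ 9.78, β = 0.929·137.74 ≈ 127.96.

α ≈ 9.78, β ≈ 127.96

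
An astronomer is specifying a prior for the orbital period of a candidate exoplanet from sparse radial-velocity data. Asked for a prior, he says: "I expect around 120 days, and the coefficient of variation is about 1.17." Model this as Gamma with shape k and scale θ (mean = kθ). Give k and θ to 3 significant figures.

k ≈ 0.731, θ ≈ 164

For Gamma(k, scale θ): mean = kθ, variance = kθ², so CV = 1/√k.
CV = 1.17, hence k = 1/CV² = 0.731.
Then θ = mean/k = 120/0.731 = 164.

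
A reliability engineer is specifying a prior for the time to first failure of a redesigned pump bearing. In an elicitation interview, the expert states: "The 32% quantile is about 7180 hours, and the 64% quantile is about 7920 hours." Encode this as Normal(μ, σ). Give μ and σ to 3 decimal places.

μ = 7598.924, σ = 895.713

For Normal(μ,σ), the p-quantile is μ + z_p·σ. Here z_{0.32} = -0.4677, z_{0.64} = 0.3585.
So 7180 = μ − 0.4677σ and 7920 = μ + 0.3585σ.
Subtracting: σ = (7920 − 7180)/(0.3585 − (-0.4677)) = 895.713.
Then μ = 7180 − (-0.4677)·895.713 = 7598.924.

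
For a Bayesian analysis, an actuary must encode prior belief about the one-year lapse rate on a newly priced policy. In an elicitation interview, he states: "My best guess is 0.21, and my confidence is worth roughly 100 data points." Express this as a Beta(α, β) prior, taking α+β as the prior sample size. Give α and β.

Under the effective-sample-size interpretation, Beta(α, β) has prior mean α/(α+β) and prior sample size α+β.
So α+β = 100 and α/(α+β) = 0.21, giving α = 0.21·100 = 21 and β = 100 − 21 = 79.

α = 21, β = 79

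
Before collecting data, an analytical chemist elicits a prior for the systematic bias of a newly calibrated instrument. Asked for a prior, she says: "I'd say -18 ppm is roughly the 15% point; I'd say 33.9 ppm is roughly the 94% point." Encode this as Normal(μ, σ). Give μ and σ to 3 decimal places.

The p-quantile of Normal(μ,σ) is μ + z_p·σ, with z_{0.15} = -1.036 and z_{0.94} = 1.555.
Eliminate σ: μ = (z₂·x₁ − z₁·x₂)/(z₂ − z₁) = (1.555·-18 − (-1.036)·33.9)/2.591 = 2.759.
Then σ = (x₂ − x₁)/(z₂ − z₁) = (33.9 − -18)/2.591 = 20.029.

μ = 2.759, σ = 20.029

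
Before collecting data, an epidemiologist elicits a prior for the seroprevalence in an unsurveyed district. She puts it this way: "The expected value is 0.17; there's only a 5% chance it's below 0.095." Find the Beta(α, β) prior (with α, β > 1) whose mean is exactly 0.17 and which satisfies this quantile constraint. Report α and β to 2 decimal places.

With mean 0.17 fixed, write α = 0.17s, β = 0.83s where s = α+β.
Need P(θ < 0.095) = 0.05 under Beta(0.17s, 0.83s). Normal approximation: (q−m)/√(m(1−m)/s) ≈ z_{0.05} = -1.64, so s ≈ 0.17·0.83·(-1.64)²/(0.095−0.17)² = 67.9.
At s = 67.9: P(θ<0.095) ≈ 0.033. Adjusting to match 0.05 gives s ≈ 55.42.
So α = 0.17·55.42 ≈ 9.42, β = 0.83·55.42 ≈ 46.00.

α ≈ 9.42, β ≈ 46.00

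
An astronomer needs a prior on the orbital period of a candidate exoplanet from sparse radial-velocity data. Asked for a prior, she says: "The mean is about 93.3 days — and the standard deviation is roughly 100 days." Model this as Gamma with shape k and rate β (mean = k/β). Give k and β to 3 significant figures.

For Gamma(k, rate β): mean = k/β, variance = k/β², so CV = 1/√k.
CV = SD/mean = 100/93.3 = 1.072, hence k = 1/CV² = 0.87.
Then β = k/mean = 0.87/93.3 = 0.00933.

k ≈ 0.87, β ≈ 0.00933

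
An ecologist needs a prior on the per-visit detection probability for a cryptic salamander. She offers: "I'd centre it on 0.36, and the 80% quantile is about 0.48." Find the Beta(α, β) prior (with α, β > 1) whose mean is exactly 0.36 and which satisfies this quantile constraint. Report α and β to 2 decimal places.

α ≈ 3.94, β ≈ 7.00

With mean 0.36 fixed, write α = 0.36s, β = 0.64s where s = α+β.
Need P(θ < 0.48) = 0.8 under Beta(0.36s, 0.64s). Normal approximation: (q−m)/√(m(1−m)/s) ≈ z_{0.8} = 0.842, so s ≈ 0.36·0.64·(0.842)²/(0.48−0.36)² = 11.3.
At s = 11.3: P(θ<0.48) ≈ 0.804. Adjusting to match 0.8 gives s ≈ 10.94.
So α = 0.36·10.94 ≈ 3.94, β = 0.64·10.94 ≈ 7.00.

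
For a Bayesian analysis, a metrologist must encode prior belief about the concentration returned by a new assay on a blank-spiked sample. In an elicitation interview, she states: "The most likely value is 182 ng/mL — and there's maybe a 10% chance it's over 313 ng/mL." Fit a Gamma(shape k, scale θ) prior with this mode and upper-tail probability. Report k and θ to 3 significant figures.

Gamma(k,θ) with k>1 has mode (k−1)θ, so θ = 182/(k−1).
Need P(X < 313) = 0.9 with θ tied to k this way. Start at k = 2, θ = 182: P(X<313) ≈ 0.513.
Too low — raise k to concentrate. Iterating converges to k ≈ 7.45.
Then θ = 182/(7.45−1) ≈ 28.2.

k ≈ 7.45, θ ≈ 28.2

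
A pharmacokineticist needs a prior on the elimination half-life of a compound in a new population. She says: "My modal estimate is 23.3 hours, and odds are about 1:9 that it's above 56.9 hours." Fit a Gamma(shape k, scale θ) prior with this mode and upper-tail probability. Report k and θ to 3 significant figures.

k ≈ 3.41, θ ≈ 9.67

Gamma(k,θ) with k>1 has mode (k−1)θ, so θ = 23.3/(k−1).
Need P(X < 56.9) = 0.9 with θ tied to k this way. Start at k = 2, θ = 23.3: P(X<56.9) ≈ 0.701.
Too low — raise k to concentrate. Iterating converges to k ≈ 3.41.
Then θ = 23.3/(3.41−1) ≈ 9.67.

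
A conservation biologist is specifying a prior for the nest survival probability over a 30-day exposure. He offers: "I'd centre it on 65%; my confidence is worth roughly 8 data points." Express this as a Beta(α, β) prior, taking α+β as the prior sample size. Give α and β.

α = 5.2, β = 2.8

Under the effective-sample-size interpretation, Beta(α, β) has prior mean α/(α+β) and prior sample size α+β.
So α+β = 8 and α/(α+β) = 0.65, giving α = 0.65·8 = 5.2 and β = 8 − 5.2 = 2.8.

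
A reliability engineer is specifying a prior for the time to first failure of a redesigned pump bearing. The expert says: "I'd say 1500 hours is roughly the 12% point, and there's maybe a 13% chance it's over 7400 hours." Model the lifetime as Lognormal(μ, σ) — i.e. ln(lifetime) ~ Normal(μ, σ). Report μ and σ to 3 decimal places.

μ ≈ 8.128, σ ≈ 0.694

If T ~ Lognormal(μ,σ) then ln T ~ Normal(μ,σ), so the p-quantile of ln T is μ + z_p·σ.
ln(1500) = 7.313 and ln(7400) = 8.909; z_{0.12} = -1.175, z_{0.87} = 1.126.
σ = (8.909 − 7.313)/(1.126 − (-1.175)) = 0.694.
μ = 7.313 − (-1.175)·0.694 = 8.128.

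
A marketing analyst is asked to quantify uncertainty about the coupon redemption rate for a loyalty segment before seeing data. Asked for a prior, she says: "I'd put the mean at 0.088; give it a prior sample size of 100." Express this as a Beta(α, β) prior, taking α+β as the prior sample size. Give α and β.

Under the effective-sample-size interpretation, Beta(α, β) has prior mean α/(α+β) and prior sample size α+β.
So α+β = 100 and α/(α+β) = 0.088, giving α = 0.088·100 = 8.8 and β = 100 − 8.8 = 91.2.

α = 8.8, β = 91.2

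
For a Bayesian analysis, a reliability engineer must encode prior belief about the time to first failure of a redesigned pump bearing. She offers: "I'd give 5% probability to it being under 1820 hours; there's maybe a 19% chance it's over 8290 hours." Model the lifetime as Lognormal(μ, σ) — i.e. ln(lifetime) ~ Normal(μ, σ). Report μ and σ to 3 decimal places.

If T ~ Lognormal(μ,σ) then ln T ~ Normal(μ,σ), so the p-quantile of ln T is μ + z_p·σ.
ln(1820) = 7.507 and ln(8290) = 9.023; z_{0.05} = -1.645, z_{0.81} = 0.8779.
σ = (9.023 − 7.507)/(0.8779 − (-1.645)) = 0.601.
μ = 7.507 − (-1.645)·0.601 = 8.495.

μ ≈ 8.495, σ ≈ 0.601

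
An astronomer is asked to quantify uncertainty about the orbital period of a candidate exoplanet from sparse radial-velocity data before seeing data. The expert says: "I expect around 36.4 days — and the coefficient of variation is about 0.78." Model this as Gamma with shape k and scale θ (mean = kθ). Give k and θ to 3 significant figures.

For Gamma(k, scale θ): mean = kθ, variance = kθ², so CV = 1/√k.
CV = 0.78, hence k = 1/CV² = 1.64.
Then θ = mean/k = 36.4/1.64 = 22.1.

k ≈ 1.64, θ ≈ 22.1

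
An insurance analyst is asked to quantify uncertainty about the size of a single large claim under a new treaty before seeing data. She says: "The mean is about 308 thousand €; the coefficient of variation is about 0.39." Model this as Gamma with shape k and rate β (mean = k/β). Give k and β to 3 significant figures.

For Gamma(k, rate β): mean = k/β, variance = k/β², so CV = 1/√k.
CV = 0.39, hence k = 1/CV² = 6.57.
Then β = k/mean = 6.57/308 = 0.0213.

k ≈ 6.57, β ≈ 0.0213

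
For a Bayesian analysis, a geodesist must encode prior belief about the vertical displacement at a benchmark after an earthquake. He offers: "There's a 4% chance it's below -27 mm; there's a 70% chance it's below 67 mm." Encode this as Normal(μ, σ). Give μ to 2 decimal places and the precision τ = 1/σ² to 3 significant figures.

For Normal(μ,σ), the p-quantile is μ + z_p·σ. Here z_{0.04} = -1.751, z_{0.7} = 0.5244.
So -27 = μ − 1.751σ and 67 = μ + 0.5244σ.
Subtracting: σ = (67 − -27)/(0.5244 − (-1.751)) = 41.32.
Then μ = -27 − (-1.751)·41.32 = 45.33.
Precision τ = 1/σ² = 1/41.32² = 0.000586.

μ = 45.33, τ = 0.000586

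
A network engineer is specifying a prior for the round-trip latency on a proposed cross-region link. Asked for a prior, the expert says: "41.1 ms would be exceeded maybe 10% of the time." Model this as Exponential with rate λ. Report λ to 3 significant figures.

P(T > 41.1) = e^(−λ·41.1) = 0.1, so λ = −ln(0.1)/41.1 = 0.056.

λ ≈ 0.056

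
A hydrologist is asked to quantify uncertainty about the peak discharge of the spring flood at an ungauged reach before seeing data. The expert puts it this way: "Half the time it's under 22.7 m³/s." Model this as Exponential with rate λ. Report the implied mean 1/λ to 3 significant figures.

Exponential median = ln 2 / λ, so λ = ln 2 / 22.7 = 0.0305.
Mean = 1/λ = 32.7 m³/s.

mean ≈ 32.7 m³/s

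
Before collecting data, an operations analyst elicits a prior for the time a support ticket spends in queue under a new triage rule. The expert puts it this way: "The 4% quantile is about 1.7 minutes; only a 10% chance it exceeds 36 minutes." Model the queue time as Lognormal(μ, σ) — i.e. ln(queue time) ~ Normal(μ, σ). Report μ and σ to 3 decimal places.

μ ≈ 2.293, σ ≈ 1.007

If T ~ Lognormal(μ,σ) then ln T ~ Normal(μ,σ), so the p-quantile of ln T is μ + z_p·σ.
ln(1.7) = 0.5306 and ln(36) = 3.584; z_{0.04} = -1.751, z_{0.9} = 1.282.
σ = (3.584 − 0.5306)/(1.282 − (-1.751)) = 1.007.
μ = 0.5306 − (-1.751)·1.007 = 2.293.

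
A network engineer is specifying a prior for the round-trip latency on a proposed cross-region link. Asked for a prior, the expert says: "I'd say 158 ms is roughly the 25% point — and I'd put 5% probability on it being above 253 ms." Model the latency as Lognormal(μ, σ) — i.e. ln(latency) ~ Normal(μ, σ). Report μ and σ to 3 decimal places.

If T ~ Lognormal(μ,σ) then ln T ~ Normal(μ,σ), so the p-quantile of ln T is μ + z_p·σ.
ln(158) = 5.063 and ln(253) = 5.533; z_{0.25} = -0.6745, z_{0.95} = 1.645.
σ = (5.533 − 5.063)/(1.645 − (-0.6745)) = 0.203.
μ = 5.063 − (-0.6745)·0.203 = 5.200.

μ ≈ 5.200, σ ≈ 0.203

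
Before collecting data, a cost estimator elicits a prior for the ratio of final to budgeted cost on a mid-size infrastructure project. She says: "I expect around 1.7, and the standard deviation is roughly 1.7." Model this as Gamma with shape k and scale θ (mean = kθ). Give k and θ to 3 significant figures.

k ≈ 1, θ ≈ 1.7

For Gamma(k, scale θ): mean = kθ, variance = kθ², so CV = 1/√k.
CV = SD/mean = 1.7/1.7 = 1, hence k = 1/CV² = 1.
Then θ = mean/k = 1.7/1 = 1.7.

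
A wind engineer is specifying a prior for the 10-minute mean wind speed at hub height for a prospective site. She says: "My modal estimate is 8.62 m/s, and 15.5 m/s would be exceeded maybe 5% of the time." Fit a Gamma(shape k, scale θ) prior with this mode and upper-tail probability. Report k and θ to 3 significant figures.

Gamma(k,θ) with k>1 has mode (k−1)θ, so θ = 8.62/(k−1).
Need P(X < 15.5) = 0.95 with θ tied to k this way. Start at k = 2, θ = 8.62: P(X<15.5) ≈ 0.537.
Too low — raise k to concentrate. Iterating converges to k ≈ 9.1.
Then θ = 8.62/(9.1−1) ≈ 1.06.

k ≈ 9.1, θ ≈ 1.06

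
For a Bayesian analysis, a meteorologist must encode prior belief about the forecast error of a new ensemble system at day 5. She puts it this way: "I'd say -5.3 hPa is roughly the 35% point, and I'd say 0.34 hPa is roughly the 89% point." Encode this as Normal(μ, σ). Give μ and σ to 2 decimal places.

The p-quantile of Normal(μ,σ) is μ + z_p·σ, with z_{0.35} = -0.3853 and z_{0.89} = 1.227.
Eliminate σ: μ = (z₂·x₁ − z₁·x₂)/(z₂ − z₁) = (1.227·-5.3 − (-0.3853)·0.34)/1.612 = -3.95.
Then σ = (x₂ − x₁)/(z₂ − z₁) = (0.34 − -5.3)/1.612 = 3.50.

μ = -3.95, σ = 3.50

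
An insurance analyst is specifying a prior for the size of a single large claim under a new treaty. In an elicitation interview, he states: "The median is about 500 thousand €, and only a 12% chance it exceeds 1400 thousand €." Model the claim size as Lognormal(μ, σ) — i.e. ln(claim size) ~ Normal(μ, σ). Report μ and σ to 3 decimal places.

If T ~ Lognormal(μ,σ) then ln T ~ Normal(μ,σ), so the p-quantile of ln T is μ + z_p·σ.
ln(500) = 6.215 and ln(1400) = 7.244; z_{0.5} = 0, z_{0.88} = 1.175.
σ = (7.244 − 6.215)/(1.175 − (0)) = 0.876.
μ = 6.215 − (0)·0.876 = 6.215.

μ ≈ 6.215, σ ≈ 0.876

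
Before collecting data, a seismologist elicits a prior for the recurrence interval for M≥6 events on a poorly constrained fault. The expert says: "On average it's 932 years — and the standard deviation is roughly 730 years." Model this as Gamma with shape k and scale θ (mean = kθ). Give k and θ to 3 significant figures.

For Gamma(k, scale θ): mean = kθ, variance = kθ², so CV = 1/√k.
CV = SD/mean = 730/932 = 0.7833, hence k = 1/CV² = 1.63.
Then θ = mean/k = 932/1.63 = 572.

k ≈ 1.63, θ ≈ 572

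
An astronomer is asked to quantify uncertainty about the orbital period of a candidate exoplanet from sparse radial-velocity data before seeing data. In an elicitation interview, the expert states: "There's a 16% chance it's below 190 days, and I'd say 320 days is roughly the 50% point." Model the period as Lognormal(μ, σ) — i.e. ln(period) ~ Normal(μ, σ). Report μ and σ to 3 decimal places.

If T ~ Lognormal(μ,σ) then ln T ~ Normal(μ,σ), so the p-quantile of ln T is μ + z_p·σ.
ln(190) = 5.247 and ln(320) = 5.768; z_{0.16} = -0.9945, z_{0.5} = 0.
σ = (5.768 − 5.247)/(0 − (-0.9945)) = 0.524.
μ = 5.247 − (-0.9945)·0.524 = 5.768.

μ ≈ 5.768, σ ≈ 0.524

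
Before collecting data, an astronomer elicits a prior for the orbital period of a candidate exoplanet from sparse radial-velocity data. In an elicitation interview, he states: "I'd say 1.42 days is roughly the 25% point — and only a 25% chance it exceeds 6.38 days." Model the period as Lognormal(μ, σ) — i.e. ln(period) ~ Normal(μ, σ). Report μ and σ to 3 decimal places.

If T ~ Lognormal(μ,σ) then ln T ~ Normal(μ,σ), so the p-quantile of ln T is μ + z_p·σ.
ln(1.42) = 0.3507 and ln(6.38) = 1.853; z_{0.25} = -0.6745, z_{0.75} = 0.6745.
σ = (1.853 − 0.3507)/(0.6745 − (-0.6745)) = 1.114.
μ = 0.3507 − (-0.6745)·1.114 = 1.102.

μ ≈ 1.102, σ ≈ 1.114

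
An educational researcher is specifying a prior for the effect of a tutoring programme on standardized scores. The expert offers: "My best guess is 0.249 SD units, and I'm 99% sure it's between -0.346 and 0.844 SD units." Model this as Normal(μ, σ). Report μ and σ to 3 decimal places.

A symmetric 99% interval runs μ ± z·σ with z = 2.576.
Half-width = 0.595, so σ = 0.595/2.576 = 0.231.
μ is the stated best guess, 0.249.

μ = 0.249, σ = 0.231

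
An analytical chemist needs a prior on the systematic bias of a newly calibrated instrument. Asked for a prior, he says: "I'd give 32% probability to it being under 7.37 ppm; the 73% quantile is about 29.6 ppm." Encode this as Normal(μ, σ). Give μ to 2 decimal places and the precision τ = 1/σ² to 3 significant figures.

μ = 16.99, τ = 0.00236

For Normal(μ,σ), the p-quantile is μ + z_p·σ. Here z_{0.32} = -0.4677, z_{0.73} = 0.6128.
So 7.37 = μ − 0.4677σ and 29.6 = μ + 0.6128σ.
Subtracting: σ = (29.6 − 7.37)/(0.6128 − (-0.4677)) = 20.57.
Then μ = 7.37 − (-0.4677)·20.57 = 16.99.
Precision τ = 1/σ² = 1/20.57² = 0.00236.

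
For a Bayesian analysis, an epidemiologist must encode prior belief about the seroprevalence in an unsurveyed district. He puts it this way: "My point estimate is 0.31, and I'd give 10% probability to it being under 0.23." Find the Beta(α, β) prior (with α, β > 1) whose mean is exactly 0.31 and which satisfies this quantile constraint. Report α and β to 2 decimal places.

α ≈ 16.19, β ≈ 36.04

With mean 0.31 fixed, write α = 0.31s, β = 0.69s where s = α+β.
Need P(θ < 0.23) = 0.1 under Beta(0.31s, 0.69s). Normal approximation: (q−m)/√(m(1−m)/s) ≈ z_{0.1} = -1.28, so s ≈ 0.31·0.69·(-1.28)²/(0.23−0.31)² = 54.9.
At s = 54.9: P(θ<0.23) ≈ 0.094. Adjusting to match 0.1 gives s ≈ 52.23.
So α = 0.31·52.23 ≈ 16.19, β = 0.69·52.23 ≈ 36.04.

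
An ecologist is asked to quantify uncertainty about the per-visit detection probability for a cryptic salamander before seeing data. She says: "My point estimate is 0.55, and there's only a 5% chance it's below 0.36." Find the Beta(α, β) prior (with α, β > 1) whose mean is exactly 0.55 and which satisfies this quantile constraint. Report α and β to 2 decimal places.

With mean 0.55 fixed, write α = 0.55s, β = 0.45s where s = α+β.
Need P(θ < 0.36) = 0.05 under Beta(0.55s, 0.45s). Normal approximation: (q−m)/√(m(1−m)/s) ≈ z_{0.05} = -1.64, so s ≈ 0.55·0.45·(-1.64)²/(0.36−0.55)² = 18.5.
At s = 18.5: P(θ<0.36) ≈ 0.049. Adjusting to match 0.05 gives s ≈ 18.28.
So α = 0.55·18.28 ≈ 10.05, β = 0.45·18.28 ≈ 8.23.

α ≈ 10.05, β ≈ 8.23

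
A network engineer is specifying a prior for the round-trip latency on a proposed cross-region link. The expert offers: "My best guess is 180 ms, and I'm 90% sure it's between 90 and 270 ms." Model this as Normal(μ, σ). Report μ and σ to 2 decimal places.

μ = 180.00, σ = 54.72

A symmetric 90% interval runs μ ± z·σ with z = 1.645.
Half-width = 90, so σ = 90/1.645 = 54.72.
μ is the stated best guess, 180.00.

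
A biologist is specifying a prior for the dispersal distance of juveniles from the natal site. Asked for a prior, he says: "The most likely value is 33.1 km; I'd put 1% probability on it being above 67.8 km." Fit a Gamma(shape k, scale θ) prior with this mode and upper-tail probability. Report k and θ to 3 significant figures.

Gamma(k,θ) with k>1 has mode (k−1)θ, so θ = 33.1/(k−1).
Need P(X < 67.8) = 0.99 with θ tied to k this way. Start at k = 2, θ = 33.1: P(X<67.8) ≈ 0.607.
Too low — raise k to concentrate. Iterating converges to k ≈ 10.5.
Then θ = 33.1/(10.5−1) ≈ 3.48.

k ≈ 10.5, θ ≈ 3.48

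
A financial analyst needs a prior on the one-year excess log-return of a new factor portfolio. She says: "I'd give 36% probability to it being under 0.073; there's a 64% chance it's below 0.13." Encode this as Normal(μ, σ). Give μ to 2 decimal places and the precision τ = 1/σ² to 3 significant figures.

μ = 0.10, τ = 158

For Normal(μ,σ), the p-quantile is μ + z_p·σ. Here z_{0.36} = -0.3585, z_{0.64} = 0.3585.
So 0.073 = μ − 0.3585σ and 0.13 = μ + 0.3585σ.
Subtracting: σ = (0.13 − 0.073)/(0.3585 − (-0.3585)) = 0.08.
Then μ = 0.073 − (-0.3585)·0.08 = 0.10.
Precision τ = 1/σ² = 1/0.07951² = 158.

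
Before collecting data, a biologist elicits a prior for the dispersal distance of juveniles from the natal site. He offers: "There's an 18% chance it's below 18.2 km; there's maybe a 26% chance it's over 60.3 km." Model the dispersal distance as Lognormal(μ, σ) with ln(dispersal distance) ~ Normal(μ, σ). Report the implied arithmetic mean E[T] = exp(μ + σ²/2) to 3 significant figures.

E[T] ≈ 49.4 km

If T ~ Lognormal(μ,σ) then ln T ~ Normal(μ,σ), so the p-quantile of ln T is μ + z_p·σ.
ln(18.2) = 2.901 and ln(60.3) = 4.099; z_{0.18} = -0.9154, z_{0.74} = 0.6433.
σ = (4.099 − 2.901)/(0.6433 − (-0.9154)) = 0.769.
μ = 2.901 − (-0.9154)·0.769 = 3.605.
E[T] = exp(μ + σ²/2) = exp(3.605 + 0.2953) = 49.4 km.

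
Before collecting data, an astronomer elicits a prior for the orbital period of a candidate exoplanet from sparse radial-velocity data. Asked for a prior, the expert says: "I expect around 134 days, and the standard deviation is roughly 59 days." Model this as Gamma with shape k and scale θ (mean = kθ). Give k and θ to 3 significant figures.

k ≈ 5.16, θ ≈ 26

For Gamma(k, scale θ): mean = kθ, variance = kθ², so CV = 1/√k.
CV = SD/mean = 59/134 = 0.4403, hence k = 1/CV² = 5.16.
Then θ = mean/k = 134/5.16 = 26.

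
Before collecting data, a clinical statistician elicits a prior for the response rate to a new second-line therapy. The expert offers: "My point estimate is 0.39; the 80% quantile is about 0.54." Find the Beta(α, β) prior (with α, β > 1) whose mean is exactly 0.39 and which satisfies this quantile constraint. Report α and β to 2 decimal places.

α ≈ 2.85, β ≈ 4.45

With mean 0.39 fixed, write α = 0.39s, β = 0.61s where s = α+β.
Need P(θ < 0.54) = 0.8 under Beta(0.39s, 0.61s). Normal approximation: (q−m)/√(m(1−m)/s) ≈ z_{0.8} = 0.842, so s ≈ 0.39·0.61·(0.842)²/(0.54−0.39)² = 7.5.
At s = 7.5: P(θ<0.54) ≈ 0.803. Adjusting to match 0.8 gives s ≈ 7.30.
So α = 0.39·7.30 ≈ 2.85, β = 0.61·7.30 ≈ 4.45.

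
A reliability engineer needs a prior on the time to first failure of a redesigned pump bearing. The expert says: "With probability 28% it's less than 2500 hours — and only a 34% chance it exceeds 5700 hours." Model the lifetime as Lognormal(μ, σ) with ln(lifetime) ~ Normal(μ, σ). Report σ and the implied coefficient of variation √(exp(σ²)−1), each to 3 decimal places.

σ ≈ 0.828, CV ≈ 0.993

If T ~ Lognormal(μ,σ) then ln T ~ Normal(μ,σ), so the p-quantile of ln T is μ + z_p·σ.
ln(2500) = 7.824 and ln(5700) = 8.648; z_{0.28} = -0.5828, z_{0.66} = 0.4125.
σ = (8.648 − 7.824)/(0.4125 − (-0.5828)) = 0.828.
μ = 7.824 − (-0.5828)·0.828 = 8.307.
CV = √(exp(σ²)−1) = √(exp(0.6857)−1) = 0.993.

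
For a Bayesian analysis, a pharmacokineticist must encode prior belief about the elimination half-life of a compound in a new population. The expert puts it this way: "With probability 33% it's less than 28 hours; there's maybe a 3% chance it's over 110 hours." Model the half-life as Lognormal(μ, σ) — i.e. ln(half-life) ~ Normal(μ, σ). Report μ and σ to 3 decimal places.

μ ≈ 3.592, σ ≈ 0.590

If T ~ Lognormal(μ,σ) then ln T ~ Normal(μ,σ), so the p-quantile of ln T is μ + z_p·σ.
ln(28) = 3.332 and ln(110) = 4.7; z_{0.33} = -0.4399, z_{0.97} = 1.881.
σ = (4.7 − 3.332)/(1.881 − (-0.4399)) = 0.590.
μ = 3.332 − (-0.4399)·0.590 = 3.592.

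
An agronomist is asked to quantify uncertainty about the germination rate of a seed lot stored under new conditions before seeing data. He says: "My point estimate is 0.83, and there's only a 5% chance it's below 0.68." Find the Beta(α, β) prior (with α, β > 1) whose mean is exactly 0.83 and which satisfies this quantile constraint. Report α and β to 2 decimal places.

With mean 0.83 fixed, write α = 0.83s, β = 0.17s where s = α+β.
Need P(θ < 0.68) = 0.05 under Beta(0.83s, 0.17s). Normal approximation: (q−m)/√(m(1−m)/s) ≈ z_{0.05} = -1.64, so s ≈ 0.83·0.17·(-1.64)²/(0.68−0.83)² = 17.0.
At s = 17.0: P(θ<0.68) ≈ 0.065. Adjusting to match 0.05 gives s ≈ 20.46.
So α = 0.83·20.46 ≈ 16.98, β = 0.17·20.46 ≈ 3.48.

α ≈ 16.98, β ≈ 3.48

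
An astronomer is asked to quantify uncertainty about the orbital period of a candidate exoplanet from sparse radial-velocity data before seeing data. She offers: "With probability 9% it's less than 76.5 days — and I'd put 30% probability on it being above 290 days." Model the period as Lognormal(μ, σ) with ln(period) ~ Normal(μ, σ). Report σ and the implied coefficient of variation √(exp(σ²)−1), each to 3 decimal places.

σ ≈ 0.714, CV ≈ 0.816

If T ~ Lognormal(μ,σ) then ln T ~ Normal(μ,σ), so the p-quantile of ln T is μ + z_p·σ.
ln(76.5) = 4.337 and ln(290) = 5.67; z_{0.09} = -1.341, z_{0.7} = 0.5244.
σ = (5.67 − 4.337)/(0.5244 − (-1.341)) = 0.714.
μ = 4.337 − (-1.341)·0.714 = 5.295.
CV = √(exp(σ²)−1) = √(exp(0.5105)−1) = 0.816.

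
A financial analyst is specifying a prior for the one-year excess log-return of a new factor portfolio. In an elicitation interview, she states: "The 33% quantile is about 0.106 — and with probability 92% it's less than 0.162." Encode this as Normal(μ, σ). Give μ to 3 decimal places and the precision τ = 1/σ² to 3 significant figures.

μ = 0.119, τ = 1090

The p-quantile of Normal(μ,σ) is μ + z_p·σ, with z_{0.33} = -0.4399 and z_{0.92} = 1.405.
Eliminate σ: μ = (z₂·x₁ − z₁·x₂)/(z₂ − z₁) = (1.405·0.106 − (-0.4399)·0.162)/1.845 = 0.119.
Then σ = (x₂ − x₁)/(z₂ − z₁) = (0.162 − 0.106)/1.845 = 0.030.
Precision τ = 1/σ² = 1/0.03035² = 1090.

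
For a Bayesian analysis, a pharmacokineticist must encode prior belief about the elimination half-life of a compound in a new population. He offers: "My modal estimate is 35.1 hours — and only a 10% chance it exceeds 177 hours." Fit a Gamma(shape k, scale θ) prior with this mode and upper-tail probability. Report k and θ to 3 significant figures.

k ≈ 1.67, θ ≈ 52.1

Gamma(k,θ) with k>1 has mode (k−1)θ, so θ = 35.1/(k−1).
Need P(X < 177) = 0.9 with θ tied to k this way. Start at k = 2, θ = 35.1: P(X<177) ≈ 0.961.
Too high — lower k to spread out. Iterating converges to k ≈ 1.67.
Then θ = 35.1/(1.67−1) ≈ 52.1.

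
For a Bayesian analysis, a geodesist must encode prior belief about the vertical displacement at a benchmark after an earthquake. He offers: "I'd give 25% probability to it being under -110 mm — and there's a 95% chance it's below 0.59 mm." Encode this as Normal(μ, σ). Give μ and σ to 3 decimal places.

μ = -77.839, σ = 47.682

For Normal(μ,σ), the p-quantile is μ + z_p·σ. Here z_{0.25} = -0.6745, z_{0.95} = 1.645.
So -110 = μ − 0.6745σ and 0.59 = μ + 1.645σ.
Subtracting: σ = (0.59 − -110)/(1.645 − (-0.6745)) = 47.682.
Then μ = -110 − (-0.6745)·47.682 = -77.839.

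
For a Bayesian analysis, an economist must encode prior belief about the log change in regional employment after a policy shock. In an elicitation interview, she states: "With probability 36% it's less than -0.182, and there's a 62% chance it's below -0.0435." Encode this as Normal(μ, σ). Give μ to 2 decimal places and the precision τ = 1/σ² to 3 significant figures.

The p-quantile of Normal(μ,σ) is μ + z_p·σ, with z_{0.36} = -0.3585 and z_{0.62} = 0.3055.
Eliminate σ: μ = (z₂·x₁ − z₁·x₂)/(z₂ − z₁) = (0.3055·-0.182 − (-0.3585)·-0.0435)/0.6639 = -0.11.
Then σ = (x₂ − x₁)/(z₂ − z₁) = (-0.0435 − -0.182)/0.6639 = 0.21.
Precision τ = 1/σ² = 1/0.2086² = 23.

μ = -0.11, τ = 23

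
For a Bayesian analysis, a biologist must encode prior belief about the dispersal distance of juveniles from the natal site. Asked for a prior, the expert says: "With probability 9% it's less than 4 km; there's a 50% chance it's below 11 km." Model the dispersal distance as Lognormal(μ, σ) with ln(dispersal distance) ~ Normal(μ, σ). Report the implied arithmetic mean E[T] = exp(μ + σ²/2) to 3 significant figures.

If T ~ Lognormal(μ,σ) then ln T ~ Normal(μ,σ), so the p-quantile of ln T is μ + z_p·σ.
ln(4) = 1.386 and ln(11) = 2.398; z_{0.09} = -1.341, z_{0.5} = 0.
σ = (2.398 − 1.386)/(0 − (-1.341)) = 0.755.
μ = 1.386 − (-1.341)·0.755 = 2.398.
E[T] = exp(μ + σ²/2) = exp(2.398 + 0.2846) = 14.6 km.

E[T] ≈ 14.6 km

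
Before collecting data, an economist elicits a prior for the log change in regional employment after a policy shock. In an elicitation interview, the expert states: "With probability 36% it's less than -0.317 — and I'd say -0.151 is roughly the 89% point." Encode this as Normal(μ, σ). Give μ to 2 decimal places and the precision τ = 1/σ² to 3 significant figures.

μ = -0.28, τ = 91.2

For Normal(μ,σ), the p-quantile is μ + z_p·σ. Here z_{0.36} = -0.3585, z_{0.89} = 1.227.
So -0.317 = μ − 0.3585σ and -0.151 = μ + 1.227σ.
Subtracting: σ = (-0.151 − -0.317)/(1.227 − (-0.3585)) = 0.10.
Then μ = -0.317 − (-0.3585)·0.10 = -0.28.
Precision τ = 1/σ² = 1/0.1047² = 91.2.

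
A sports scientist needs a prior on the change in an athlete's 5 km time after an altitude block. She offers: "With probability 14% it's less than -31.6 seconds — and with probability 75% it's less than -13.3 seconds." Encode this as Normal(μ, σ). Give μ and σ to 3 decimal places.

μ = -20.334, σ = 10.428

The p-quantile of Normal(μ,σ) is μ + z_p·σ, with z_{0.14} = -1.08 and z_{0.75} = 0.6745.
Eliminate σ: μ = (z₂·x₁ − z₁·x₂)/(z₂ − z₁) = (0.6745·-31.6 − (-1.08)·-13.3)/1.755 = -20.334.
Then σ = (x₂ − x₁)/(z₂ − z₁) = (-13.3 − -31.6)/1.755 = 10.428.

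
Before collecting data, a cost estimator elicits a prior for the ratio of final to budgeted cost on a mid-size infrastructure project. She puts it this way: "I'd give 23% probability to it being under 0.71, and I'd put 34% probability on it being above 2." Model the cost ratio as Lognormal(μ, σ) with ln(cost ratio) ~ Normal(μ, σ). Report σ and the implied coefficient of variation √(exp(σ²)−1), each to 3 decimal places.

σ ≈ 0.900, CV ≈ 1.116

If T ~ Lognormal(μ,σ) then ln T ~ Normal(μ,σ), so the p-quantile of ln T is μ + z_p·σ.
ln(0.71) = -0.3425 and ln(2) = 0.6931; z_{0.23} = -0.7388, z_{0.66} = 0.4125.
σ = (0.6931 − -0.3425)/(0.4125 − (-0.7388)) = 0.900.
μ = -0.3425 − (-0.7388)·0.900 = 0.322.
CV = √(exp(σ²)−1) = √(exp(0.8092)−1) = 1.116.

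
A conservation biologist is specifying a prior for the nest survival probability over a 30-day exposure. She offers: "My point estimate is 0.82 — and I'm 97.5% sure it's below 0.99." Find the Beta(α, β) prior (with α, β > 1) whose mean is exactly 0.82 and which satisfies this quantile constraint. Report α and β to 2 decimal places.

With mean 0.82 fixed, write α = 0.82s, β = 0.18s where s = α+β.
Need P(θ < 0.99) = 0.975 under Beta(0.82s, 0.18s). Normal approximation: (q−m)/√(m(1−m)/s) ≈ z_{0.975} = 1.96, so s ≈ 0.82·0.18·(1.96)²/(0.99−0.82)² = 19.6.
At s = 19.6: P(θ<0.99) ≈ 1.000. Adjusting to match 0.975 gives s ≈ 6.90.
So α = 0.82·6.90 ≈ 5.66, β = 0.18·6.90 ≈ 1.24.

α ≈ 5.66, β ≈ 1.24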